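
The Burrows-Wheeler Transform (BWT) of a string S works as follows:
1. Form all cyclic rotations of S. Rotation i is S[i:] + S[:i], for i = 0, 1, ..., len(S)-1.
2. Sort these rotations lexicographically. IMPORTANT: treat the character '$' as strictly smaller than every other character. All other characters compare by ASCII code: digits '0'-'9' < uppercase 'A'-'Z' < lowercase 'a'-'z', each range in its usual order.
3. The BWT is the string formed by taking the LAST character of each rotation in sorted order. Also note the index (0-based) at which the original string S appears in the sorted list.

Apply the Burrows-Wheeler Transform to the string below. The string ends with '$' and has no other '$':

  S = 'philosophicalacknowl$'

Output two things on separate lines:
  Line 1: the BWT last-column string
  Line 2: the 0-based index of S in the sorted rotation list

All 21 rotations (rotation i = S[i:]+S[:i]):
  rot[0] = philosophicalacknowl$
  rot[1] = hilosophicalacknowl$p
  rot[2] = ilosophicalacknowl$ph
  rot[3] = losophicalacknowl$phi
  rot[4] = osophicalacknowl$phil
  rot[5] = sophicalacknowl$philo
  rot[6] = ophicalacknowl$philos
  rot[7] = phicalacknowl$philoso
  rot[8] = hicalacknowl$philosop
  rot[9] = icalacknowl$philosoph
  rot[10] = calacknowl$philosophi
  rot[11] = alacknowl$philosophic
  rot[12] = lacknowl$philosophica
  rot[13] = acknowl$philosophical
  rot[14] = cknowl$philosophicala
  rot[15] = knowl$philosophicalac
  rot[16] = nowl$philosophicalack
  rot[17] = owl$philosophicalackn
  rot[18] = wl$philosophicalackno
  rot[19] = l$philosophicalacknow
  rot[20] = $philosophicalacknowl
Sorted (with $ < everything):
  sorted[0] = $philosophicalacknowl  (last char: 'l')
  sorted[1] = acknowl$philosophical  (last char: 'l')
  sorted[2] = alacknowl$philosophic  (last char: 'c')
  sorted[3] = calacknowl$philosophi  (last char: 'i')
  sorted[4] = cknowl$philosophicala  (last char: 'a')
  sorted[5] = hicalacknowl$philosop  (last char: 'p')
  sorted[6] = hilosophicalacknowl$p  (last char: 'p')
  sorted[7] = icalacknowl$philosoph  (last char: 'h')
  sorted[8] = ilosophicalacknowl$ph  (last char: 'h')
  sorted[9] = knowl$philosophicalac  (last char: 'c')
  sorted[10] = l$philosophicalacknow  (last char: 'w')
  sorted[11] = lacknowl$philosophica  (last char: 'a')
  sorted[12] = losophicalacknowl$phi  (last char: 'i')
  sorted[13] = nowl$philosophicalack  (last char: 'k')
  sorted[14] = ophicalacknowl$philos  (last char: 's')
  sorted[15] = osophicalacknowl$phil  (last char: 'l')
  sorted[16] = owl$philosophicalackn  (last char: 'n')
  sorted[17] = phicalacknowl$philoso  (last char: 'o')
  sorted[18] = philosophicalacknowl$  (last char: '$')
  sorted[19] = sophicalacknowl$philo  (last char: 'o')
  sorted[20] = wl$philosophicalackno  (last char: 'o')
Last column: llciapphhcwaikslno$oo
Original string S is at sorted index 18

Answer: llciapphhcwaikslno$oo
18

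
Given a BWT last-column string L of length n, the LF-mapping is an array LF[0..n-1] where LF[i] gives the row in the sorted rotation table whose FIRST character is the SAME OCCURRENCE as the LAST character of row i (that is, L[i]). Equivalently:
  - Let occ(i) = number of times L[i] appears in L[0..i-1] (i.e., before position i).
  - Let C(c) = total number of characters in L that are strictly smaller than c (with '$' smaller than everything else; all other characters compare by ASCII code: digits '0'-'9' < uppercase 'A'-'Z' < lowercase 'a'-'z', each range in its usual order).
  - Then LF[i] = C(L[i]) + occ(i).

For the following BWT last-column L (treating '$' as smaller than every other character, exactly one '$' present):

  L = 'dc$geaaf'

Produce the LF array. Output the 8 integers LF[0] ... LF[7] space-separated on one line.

Answer: 4 3 0 7 5 1 2 6

Derivation:
Char counts: '$':1, 'a':2, 'c':1, 'd':1, 'e':1, 'f':1, 'g':1
C (first-col start): C('$')=0, C('a')=1, C('c')=3, C('d')=4, C('e')=5, C('f')=6, C('g')=7
L[0]='d': occ=0, LF[0]=C('d')+0=4+0=4
L[1]='c': occ=0, LF[1]=C('c')+0=3+0=3
L[2]='$': occ=0, LF[2]=C('$')+0=0+0=0
L[3]='g': occ=0, LF[3]=C('g')+0=7+0=7
L[4]='e': occ=0, LF[4]=C('e')+0=5+0=5
L[5]='a': occ=0, LF[5]=C('a')+0=1+0=1
L[6]='a': occ=1, LF[6]=C('a')+1=1+1=2
L[7]='f': occ=0, LF[7]=C('f')+0=6+0=6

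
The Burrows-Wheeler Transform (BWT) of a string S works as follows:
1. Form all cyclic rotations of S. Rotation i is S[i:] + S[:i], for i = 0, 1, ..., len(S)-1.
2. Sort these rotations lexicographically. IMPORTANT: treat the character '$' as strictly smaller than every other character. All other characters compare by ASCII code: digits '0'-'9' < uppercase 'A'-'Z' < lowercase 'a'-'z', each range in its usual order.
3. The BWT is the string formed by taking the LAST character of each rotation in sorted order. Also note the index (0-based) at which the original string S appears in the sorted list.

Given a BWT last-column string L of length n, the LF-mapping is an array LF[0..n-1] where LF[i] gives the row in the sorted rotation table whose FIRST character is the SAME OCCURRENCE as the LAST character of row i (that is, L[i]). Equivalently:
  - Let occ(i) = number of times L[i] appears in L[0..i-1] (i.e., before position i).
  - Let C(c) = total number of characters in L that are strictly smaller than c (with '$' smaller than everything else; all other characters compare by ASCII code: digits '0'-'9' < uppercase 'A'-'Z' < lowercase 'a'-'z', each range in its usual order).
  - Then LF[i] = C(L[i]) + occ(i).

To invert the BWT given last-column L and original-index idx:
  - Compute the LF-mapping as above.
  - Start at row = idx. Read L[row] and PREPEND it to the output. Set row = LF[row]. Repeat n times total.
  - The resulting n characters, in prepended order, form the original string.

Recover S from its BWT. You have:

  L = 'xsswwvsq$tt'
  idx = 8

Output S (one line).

LF mapping: 10 2 3 8 9 7 4 1 0 5 6
Walk LF starting at row 8, prepending L[row]:
  step 1: row=8, L[8]='$', prepend. Next row=LF[8]=0
  step 2: row=0, L[0]='x', prepend. Next row=LF[0]=10
  step 3: row=10, L[10]='t', prepend. Next row=LF[10]=6
  step 4: row=6, L[6]='s', prepend. Next row=LF[6]=4
  step 5: row=4, L[4]='w', prepend. Next row=LF[4]=9
  step 6: row=9, L[9]='t', prepend. Next row=LF[9]=5
  step 7: row=5, L[5]='v', prepend. Next row=LF[5]=7
  step 8: row=7, L[7]='q', prepend. Next row=LF[7]=1
  step 9: row=1, L[1]='s', prepend. Next row=LF[1]=2
  step 10: row=2, L[2]='s', prepend. Next row=LF[2]=3
  step 11: row=3, L[3]='w', prepend. Next row=LF[3]=8
Reversed output: wssqvtwstx$

Answer: wssqvtwstx$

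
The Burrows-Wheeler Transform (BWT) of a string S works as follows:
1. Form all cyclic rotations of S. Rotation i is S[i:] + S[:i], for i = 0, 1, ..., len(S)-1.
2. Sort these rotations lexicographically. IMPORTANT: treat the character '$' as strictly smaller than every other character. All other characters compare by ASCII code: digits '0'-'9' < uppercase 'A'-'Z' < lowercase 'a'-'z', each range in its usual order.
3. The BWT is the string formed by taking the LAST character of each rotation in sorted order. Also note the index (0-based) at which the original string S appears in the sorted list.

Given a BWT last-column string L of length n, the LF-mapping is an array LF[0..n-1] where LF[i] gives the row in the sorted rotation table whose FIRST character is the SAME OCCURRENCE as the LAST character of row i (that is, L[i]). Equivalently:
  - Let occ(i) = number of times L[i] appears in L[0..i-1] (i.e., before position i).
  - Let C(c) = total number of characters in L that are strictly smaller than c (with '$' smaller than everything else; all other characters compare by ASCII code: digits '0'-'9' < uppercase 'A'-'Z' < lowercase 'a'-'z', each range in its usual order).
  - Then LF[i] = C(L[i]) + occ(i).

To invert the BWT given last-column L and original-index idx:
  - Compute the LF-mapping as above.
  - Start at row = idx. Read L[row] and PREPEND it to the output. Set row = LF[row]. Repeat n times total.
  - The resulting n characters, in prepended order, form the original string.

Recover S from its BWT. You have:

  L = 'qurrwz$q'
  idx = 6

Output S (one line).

LF mapping: 1 5 3 4 6 7 0 2
Walk LF starting at row 6, prepending L[row]:
  step 1: row=6, L[6]='$', prepend. Next row=LF[6]=0
  step 2: row=0, L[0]='q', prepend. Next row=LF[0]=1
  step 3: row=1, L[1]='u', prepend. Next row=LF[1]=5
  step 4: row=5, L[5]='z', prepend. Next row=LF[5]=7
  step 5: row=7, L[7]='q', prepend. Next row=LF[7]=2
  step 6: row=2, L[2]='r', prepend. Next row=LF[2]=3
  step 7: row=3, L[3]='r', prepend. Next row=LF[3]=4
  step 8: row=4, L[4]='w', prepend. Next row=LF[4]=6
Reversed output: wrrqzuq$

Answer: wrrqzuq$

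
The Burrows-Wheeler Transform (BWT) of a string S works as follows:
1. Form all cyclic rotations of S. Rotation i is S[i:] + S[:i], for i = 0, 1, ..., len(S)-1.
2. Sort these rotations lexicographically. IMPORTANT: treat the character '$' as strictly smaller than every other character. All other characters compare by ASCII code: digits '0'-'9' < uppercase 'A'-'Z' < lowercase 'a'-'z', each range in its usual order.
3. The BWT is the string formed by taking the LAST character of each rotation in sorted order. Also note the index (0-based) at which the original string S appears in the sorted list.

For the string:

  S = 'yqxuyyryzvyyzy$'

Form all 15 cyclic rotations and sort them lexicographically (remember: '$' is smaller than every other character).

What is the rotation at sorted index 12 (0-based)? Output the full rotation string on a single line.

All 15 rotations (rotation i = S[i:]+S[:i]):
  rot[0] = yqxuyyryzvyyzy$
  rot[1] = qxuyyryzvyyzy$y
  rot[2] = xuyyryzvyyzy$yq
  rot[3] = uyyryzvyyzy$yqx
  rot[4] = yyryzvyyzy$yqxu
  rot[5] = yryzvyyzy$yqxuy
  rot[6] = ryzvyyzy$yqxuyy
  rot[7] = yzvyyzy$yqxuyyr
  rot[8] = zvyyzy$yqxuyyry
  rot[9] = vyyzy$yqxuyyryz
  rot[10] = yyzy$yqxuyyryzv
  rot[11] = yzy$yqxuyyryzvy
  rot[12] = zy$yqxuyyryzvyy
  rot[13] = y$yqxuyyryzvyyz
  rot[14] = $yqxuyyryzvyyzy
Sorted (with $ < everything):
  sorted[0] = $yqxuyyryzvyyzy
  sorted[1] = qxuyyryzvyyzy$y
  sorted[2] = ryzvyyzy$yqxuyy
  sorted[3] = uyyryzvyyzy$yqx
  sorted[4] = vyyzy$yqxuyyryz
  sorted[5] = xuyyryzvyyzy$yq
  sorted[6] = y$yqxuyyryzvyyz
  sorted[7] = yqxuyyryzvyyzy$
  sorted[8] = yryzvyyzy$yqxuy
  sorted[9] = yyryzvyyzy$yqxu
  sorted[10] = yyzy$yqxuyyryzv
  sorted[11] = yzvyyzy$yqxuyyr
  sorted[12] = yzy$yqxuyyryzvy
  sorted[13] = zvyyzy$yqxuyyry
  sorted[14] = zy$yqxuyyryzvyy
sorted[12] = yzy$yqxuyyryzvy

Answer: yzy$yqxuyyryzvy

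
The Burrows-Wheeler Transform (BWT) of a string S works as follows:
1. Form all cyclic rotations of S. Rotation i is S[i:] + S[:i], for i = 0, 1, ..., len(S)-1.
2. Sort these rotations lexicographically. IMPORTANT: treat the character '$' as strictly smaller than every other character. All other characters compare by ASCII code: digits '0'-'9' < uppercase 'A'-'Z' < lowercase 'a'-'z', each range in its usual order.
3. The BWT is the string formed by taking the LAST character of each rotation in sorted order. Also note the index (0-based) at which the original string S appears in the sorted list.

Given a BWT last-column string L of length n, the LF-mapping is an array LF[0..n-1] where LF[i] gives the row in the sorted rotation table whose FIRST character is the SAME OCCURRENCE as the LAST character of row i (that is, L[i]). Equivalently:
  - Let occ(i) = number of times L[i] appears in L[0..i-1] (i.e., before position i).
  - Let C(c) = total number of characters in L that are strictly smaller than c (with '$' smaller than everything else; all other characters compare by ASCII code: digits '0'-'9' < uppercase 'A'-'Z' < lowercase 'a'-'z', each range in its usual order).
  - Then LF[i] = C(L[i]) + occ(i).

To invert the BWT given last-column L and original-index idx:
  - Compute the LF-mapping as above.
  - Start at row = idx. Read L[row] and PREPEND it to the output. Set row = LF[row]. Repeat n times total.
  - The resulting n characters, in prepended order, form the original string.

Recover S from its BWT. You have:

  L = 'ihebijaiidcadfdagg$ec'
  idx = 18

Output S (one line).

Answer: iddgibahacjceaeidfgi$

Derivation:
LF mapping: 16 15 10 4 17 20 1 18 19 7 5 2 8 12 9 3 13 14 0 11 6
Walk LF starting at row 18, prepending L[row]:
  step 1: row=18, L[18]='$', prepend. Next row=LF[18]=0
  step 2: row=0, L[0]='i', prepend. Next row=LF[0]=16
  step 3: row=16, L[16]='g', prepend. Next row=LF[16]=13
  step 4: row=13, L[13]='f', prepend. Next row=LF[13]=12
  step 5: row=12, L[12]='d', prepend. Next row=LF[12]=8
  step 6: row=8, L[8]='i', prepend. Next row=LF[8]=19
  step 7: row=19, L[19]='e', prepend. Next row=LF[19]=11
  step 8: row=11, L[11]='a', prepend. Next row=LF[11]=2
  step 9: row=2, L[2]='e', prepend. Next row=LF[2]=10
  step 10: row=10, L[10]='c', prepend. Next row=LF[10]=5
  step 11: row=5, L[5]='j', prepend. Next row=LF[5]=20
  step 12: row=20, L[20]='c', prepend. Next row=LF[20]=6
  step 13: row=6, L[6]='a', prepend. Next row=LF[6]=1
  step 14: row=1, L[1]='h', prepend. Next row=LF[1]=15
  step 15: row=15, L[15]='a', prepend. Next row=LF[15]=3
  step 16: row=3, L[3]='b', prepend. Next row=LF[3]=4
  step 17: row=4, L[4]='i', prepend. Next row=LF[4]=17
  step 18: row=17, L[17]='g', prepend. Next row=LF[17]=14
  step 19: row=14, L[14]='d', prepend. Next row=LF[14]=9
  step 20: row=9, L[9]='d', prepend. Next row=LF[9]=7
  step 21: row=7, L[7]='i', prepend. Next row=LF[7]=18
Reversed output: iddgibahacjceaeidfgi$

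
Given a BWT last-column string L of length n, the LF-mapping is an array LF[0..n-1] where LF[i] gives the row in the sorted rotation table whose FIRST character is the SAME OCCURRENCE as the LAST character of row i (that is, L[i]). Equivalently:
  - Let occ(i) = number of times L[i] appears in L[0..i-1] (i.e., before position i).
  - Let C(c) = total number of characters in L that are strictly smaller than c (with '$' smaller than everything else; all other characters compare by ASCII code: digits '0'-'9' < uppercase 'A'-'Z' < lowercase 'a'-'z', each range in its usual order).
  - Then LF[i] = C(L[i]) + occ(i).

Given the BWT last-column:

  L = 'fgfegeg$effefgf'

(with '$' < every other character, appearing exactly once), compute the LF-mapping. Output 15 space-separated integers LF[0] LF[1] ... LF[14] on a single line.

Char counts: '$':1, 'e':4, 'f':6, 'g':4
C (first-col start): C('$')=0, C('e')=1, C('f')=5, C('g')=11
L[0]='f': occ=0, LF[0]=C('f')+0=5+0=5
L[1]='g': occ=0, LF[1]=C('g')+0=11+0=11
L[2]='f': occ=1, LF[2]=C('f')+1=5+1=6
L[3]='e': occ=0, LF[3]=C('e')+0=1+0=1
L[4]='g': occ=1, LF[4]=C('g')+1=11+1=12
L[5]='e': occ=1, LF[5]=C('e')+1=1+1=2
L[6]='g': occ=2, LF[6]=C('g')+2=11+2=13
L[7]='$': occ=0, LF[7]=C('$')+0=0+0=0
L[8]='e': occ=2, LF[8]=C('e')+2=1+2=3
L[9]='f': occ=2, LF[9]=C('f')+2=5+2=7
L[10]='f': occ=3, LF[10]=C('f')+3=5+3=8
L[11]='e': occ=3, LF[11]=C('e')+3=1+3=4
L[12]='f': occ=4, LF[12]=C('f')+4=5+4=9
L[13]='g': occ=3, LF[13]=C('g')+3=11+3=14
L[14]='f': occ=5, LF[14]=C('f')+5=5+5=10

Answer: 5 11 6 1 12 2 13 0 3 7 8 4 9 14 10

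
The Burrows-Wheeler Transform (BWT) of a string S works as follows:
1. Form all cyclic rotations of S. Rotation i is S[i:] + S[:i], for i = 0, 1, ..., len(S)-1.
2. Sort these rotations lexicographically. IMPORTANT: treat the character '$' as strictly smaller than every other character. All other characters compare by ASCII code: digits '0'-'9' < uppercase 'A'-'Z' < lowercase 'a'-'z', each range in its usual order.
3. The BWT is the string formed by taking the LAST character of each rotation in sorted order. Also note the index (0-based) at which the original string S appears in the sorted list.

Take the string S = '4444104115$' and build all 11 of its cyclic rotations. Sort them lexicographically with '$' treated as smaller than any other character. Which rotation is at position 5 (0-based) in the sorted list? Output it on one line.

All 11 rotations (rotation i = S[i:]+S[:i]):
  rot[0] = 4444104115$
  rot[1] = 444104115$4
  rot[2] = 44104115$44
  rot[3] = 4104115$444
  rot[4] = 104115$4444
  rot[5] = 04115$44441
  rot[6] = 4115$444410
  rot[7] = 115$4444104
  rot[8] = 15$44441041
  rot[9] = 5$444410411
  rot[10] = $4444104115
Sorted (with $ < everything):
  sorted[0] = $4444104115
  sorted[1] = 04115$44441
  sorted[2] = 104115$4444
  sorted[3] = 115$4444104
  sorted[4] = 15$44441041
  sorted[5] = 4104115$444
  sorted[6] = 4115$444410
  sorted[7] = 44104115$44
  sorted[8] = 444104115$4
  sorted[9] = 4444104115$
  sorted[10] = 5$444410411
sorted[5] = 4104115$444

Answer: 4104115$444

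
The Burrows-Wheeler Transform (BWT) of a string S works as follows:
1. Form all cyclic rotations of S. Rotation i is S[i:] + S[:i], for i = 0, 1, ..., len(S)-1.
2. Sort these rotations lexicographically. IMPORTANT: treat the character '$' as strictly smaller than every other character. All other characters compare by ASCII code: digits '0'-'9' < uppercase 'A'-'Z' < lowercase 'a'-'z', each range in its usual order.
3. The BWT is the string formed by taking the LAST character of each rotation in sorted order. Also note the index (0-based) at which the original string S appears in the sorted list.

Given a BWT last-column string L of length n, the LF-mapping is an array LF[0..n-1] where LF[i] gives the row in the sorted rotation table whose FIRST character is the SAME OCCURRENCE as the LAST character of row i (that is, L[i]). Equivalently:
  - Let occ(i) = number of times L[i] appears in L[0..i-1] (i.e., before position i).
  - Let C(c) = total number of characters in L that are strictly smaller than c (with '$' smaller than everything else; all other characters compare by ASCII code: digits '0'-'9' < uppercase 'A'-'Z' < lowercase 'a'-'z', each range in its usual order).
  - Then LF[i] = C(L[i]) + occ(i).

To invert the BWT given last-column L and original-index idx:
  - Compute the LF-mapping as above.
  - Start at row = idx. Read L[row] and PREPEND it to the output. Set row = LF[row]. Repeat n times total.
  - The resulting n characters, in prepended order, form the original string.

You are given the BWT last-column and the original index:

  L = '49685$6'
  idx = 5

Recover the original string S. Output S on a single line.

LF mapping: 1 6 3 5 2 0 4
Walk LF starting at row 5, prepending L[row]:
  step 1: row=5, L[5]='$', prepend. Next row=LF[5]=0
  step 2: row=0, L[0]='4', prepend. Next row=LF[0]=1
  step 3: row=1, L[1]='9', prepend. Next row=LF[1]=6
  step 4: row=6, L[6]='6', prepend. Next row=LF[6]=4
  step 5: row=4, L[4]='5', prepend. Next row=LF[4]=2
  step 6: row=2, L[2]='6', prepend. Next row=LF[2]=3
  step 7: row=3, L[3]='8', prepend. Next row=LF[3]=5
Reversed output: 865694$

Answer: 865694$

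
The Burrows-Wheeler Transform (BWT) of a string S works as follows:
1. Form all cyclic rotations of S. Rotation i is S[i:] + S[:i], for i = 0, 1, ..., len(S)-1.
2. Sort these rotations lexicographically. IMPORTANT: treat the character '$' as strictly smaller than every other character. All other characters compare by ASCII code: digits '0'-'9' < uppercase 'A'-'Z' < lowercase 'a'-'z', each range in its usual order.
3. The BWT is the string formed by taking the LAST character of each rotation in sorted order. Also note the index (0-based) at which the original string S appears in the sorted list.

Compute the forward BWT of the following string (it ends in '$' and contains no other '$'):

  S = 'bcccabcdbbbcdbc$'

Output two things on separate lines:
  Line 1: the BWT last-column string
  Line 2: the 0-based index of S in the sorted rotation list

Answer: ccdbd$abbccbbbcc
5

Derivation:
All 16 rotations (rotation i = S[i:]+S[:i]):
  rot[0] = bcccabcdbbbcdbc$
  rot[1] = cccabcdbbbcdbc$b
  rot[2] = ccabcdbbbcdbc$bc
  rot[3] = cabcdbbbcdbc$bcc
  rot[4] = abcdbbbcdbc$bccc
  rot[5] = bcdbbbcdbc$bccca
  rot[6] = cdbbbcdbc$bcccab
  rot[7] = dbbbcdbc$bcccabc
  rot[8] = bbbcdbc$bcccabcd
  rot[9] = bbcdbc$bcccabcdb
  rot[10] = bcdbc$bcccabcdbb
  rot[11] = cdbc$bcccabcdbbb
  rot[12] = dbc$bcccabcdbbbc
  rot[13] = bc$bcccabcdbbbcd
  rot[14] = c$bcccabcdbbbcdb
  rot[15] = $bcccabcdbbbcdbc
Sorted (with $ < everything):
  sorted[0] = $bcccabcdbbbcdbc  (last char: 'c')
  sorted[1] = abcdbbbcdbc$bccc  (last char: 'c')
  sorted[2] = bbbcdbc$bcccabcd  (last char: 'd')
  sorted[3] = bbcdbc$bcccabcdb  (last char: 'b')
  sorted[4] = bc$bcccabcdbbbcd  (last char: 'd')
  sorted[5] = bcccabcdbbbcdbc$  (last char: '$')
  sorted[6] = bcdbbbcdbc$bccca  (last char: 'a')
  sorted[7] = bcdbc$bcccabcdbb  (last char: 'b')
  sorted[8] = c$bcccabcdbbbcdb  (last char: 'b')
  sorted[9] = cabcdbbbcdbc$bcc  (last char: 'c')
  sorted[10] = ccabcdbbbcdbc$bc  (last char: 'c')
  sorted[11] = cccabcdbbbcdbc$b  (last char: 'b')
  sorted[12] = cdbbbcdbc$bcccab  (last char: 'b')
  sorted[13] = cdbc$bcccabcdbbb  (last char: 'b')
  sorted[14] = dbbbcdbc$bcccabc  (last char: 'c')
  sorted[15] = dbc$bcccabcdbbbc  (last char: 'c')
Last column: ccdbd$abbccbbbcc
Original string S is at sorted index 5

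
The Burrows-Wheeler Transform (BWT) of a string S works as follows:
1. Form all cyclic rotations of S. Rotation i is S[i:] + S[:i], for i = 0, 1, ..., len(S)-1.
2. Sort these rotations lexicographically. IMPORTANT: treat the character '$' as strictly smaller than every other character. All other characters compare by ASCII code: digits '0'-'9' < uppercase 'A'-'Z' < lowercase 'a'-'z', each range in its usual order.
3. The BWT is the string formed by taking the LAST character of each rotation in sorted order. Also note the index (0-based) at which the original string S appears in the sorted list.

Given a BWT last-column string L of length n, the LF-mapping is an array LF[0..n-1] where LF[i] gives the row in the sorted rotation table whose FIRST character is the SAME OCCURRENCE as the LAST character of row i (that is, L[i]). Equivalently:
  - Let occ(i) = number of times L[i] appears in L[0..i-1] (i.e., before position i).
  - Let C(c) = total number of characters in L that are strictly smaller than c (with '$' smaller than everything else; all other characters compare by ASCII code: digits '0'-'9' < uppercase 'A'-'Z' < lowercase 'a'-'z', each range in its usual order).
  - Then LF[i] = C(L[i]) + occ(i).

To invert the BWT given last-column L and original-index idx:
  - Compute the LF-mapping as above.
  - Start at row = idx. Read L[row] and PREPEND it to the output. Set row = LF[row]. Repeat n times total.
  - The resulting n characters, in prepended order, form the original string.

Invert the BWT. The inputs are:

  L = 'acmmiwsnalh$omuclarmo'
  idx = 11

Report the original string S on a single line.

LF mapping: 1 4 10 11 7 20 18 14 2 8 6 0 15 12 19 5 9 3 17 13 16
Walk LF starting at row 11, prepending L[row]:
  step 1: row=11, L[11]='$', prepend. Next row=LF[11]=0
  step 2: row=0, L[0]='a', prepend. Next row=LF[0]=1
  step 3: row=1, L[1]='c', prepend. Next row=LF[1]=4
  step 4: row=4, L[4]='i', prepend. Next row=LF[4]=7
  step 5: row=7, L[7]='n', prepend. Next row=LF[7]=14
  step 6: row=14, L[14]='u', prepend. Next row=LF[14]=19
  step 7: row=19, L[19]='m', prepend. Next row=LF[19]=13
  step 8: row=13, L[13]='m', prepend. Next row=LF[13]=12
  step 9: row=12, L[12]='o', prepend. Next row=LF[12]=15
  step 10: row=15, L[15]='c', prepend. Next row=LF[15]=5
  step 11: row=5, L[5]='w', prepend. Next row=LF[5]=20
  step 12: row=20, L[20]='o', prepend. Next row=LF[20]=16
  step 13: row=16, L[16]='l', prepend. Next row=LF[16]=9
  step 14: row=9, L[9]='l', prepend. Next row=LF[9]=8
  step 15: row=8, L[8]='a', prepend. Next row=LF[8]=2
  step 16: row=2, L[2]='m', prepend. Next row=LF[2]=10
  step 17: row=10, L[10]='h', prepend. Next row=LF[10]=6
  step 18: row=6, L[6]='s', prepend. Next row=LF[6]=18
  step 19: row=18, L[18]='r', prepend. Next row=LF[18]=17
  step 20: row=17, L[17]='a', prepend. Next row=LF[17]=3
  step 21: row=3, L[3]='m', prepend. Next row=LF[3]=11
Reversed output: marshmallowcommunica$

Answer: marshmallowcommunica$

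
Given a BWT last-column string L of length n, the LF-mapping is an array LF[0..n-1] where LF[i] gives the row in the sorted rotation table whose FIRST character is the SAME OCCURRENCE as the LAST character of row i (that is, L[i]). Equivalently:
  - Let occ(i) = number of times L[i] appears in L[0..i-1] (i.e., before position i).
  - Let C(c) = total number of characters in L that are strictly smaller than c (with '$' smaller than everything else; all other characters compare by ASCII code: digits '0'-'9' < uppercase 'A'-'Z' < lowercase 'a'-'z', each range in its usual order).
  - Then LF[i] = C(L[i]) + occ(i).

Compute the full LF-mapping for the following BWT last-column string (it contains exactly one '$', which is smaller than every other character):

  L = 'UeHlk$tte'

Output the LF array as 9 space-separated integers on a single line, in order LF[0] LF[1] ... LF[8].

Answer: 2 3 1 6 5 0 7 8 4

Derivation:
Char counts: '$':1, 'H':1, 'U':1, 'e':2, 'k':1, 'l':1, 't':2
C (first-col start): C('$')=0, C('H')=1, C('U')=2, C('e')=3, C('k')=5, C('l')=6, C('t')=7
L[0]='U': occ=0, LF[0]=C('U')+0=2+0=2
L[1]='e': occ=0, LF[1]=C('e')+0=3+0=3
L[2]='H': occ=0, LF[2]=C('H')+0=1+0=1
L[3]='l': occ=0, LF[3]=C('l')+0=6+0=6
L[4]='k': occ=0, LF[4]=C('k')+0=5+0=5
L[5]='$': occ=0, LF[5]=C('$')+0=0+0=0
L[6]='t': occ=0, LF[6]=C('t')+0=7+0=7
L[7]='t': occ=1, LF[7]=C('t')+1=7+1=8
L[8]='e': occ=1, LF[8]=C('e')+1=3+1=4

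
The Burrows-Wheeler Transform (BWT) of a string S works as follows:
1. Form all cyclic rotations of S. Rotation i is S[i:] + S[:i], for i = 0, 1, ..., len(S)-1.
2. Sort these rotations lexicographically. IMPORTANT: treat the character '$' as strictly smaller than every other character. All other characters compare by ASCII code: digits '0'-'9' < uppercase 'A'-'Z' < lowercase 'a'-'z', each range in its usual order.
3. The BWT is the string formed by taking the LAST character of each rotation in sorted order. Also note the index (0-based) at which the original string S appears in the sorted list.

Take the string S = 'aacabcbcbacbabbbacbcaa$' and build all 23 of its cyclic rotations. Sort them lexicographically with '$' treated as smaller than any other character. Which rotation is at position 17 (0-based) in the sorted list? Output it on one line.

All 23 rotations (rotation i = S[i:]+S[:i]):
  rot[0] = aacabcbcbacbabbbacbcaa$
  rot[1] = acabcbcbacbabbbacbcaa$a
  rot[2] = cabcbcbacbabbbacbcaa$aa
  rot[3] = abcbcbacbabbbacbcaa$aac
  rot[4] = bcbcbacbabbbacbcaa$aaca
  rot[5] = cbcbacbabbbacbcaa$aacab
  rot[6] = bcbacbabbbacbcaa$aacabc
  rot[7] = cbacbabbbacbcaa$aacabcb
  rot[8] = bacbabbbacbcaa$aacabcbc
  rot[9] = acbabbbacbcaa$aacabcbcb
  rot[10] = cbabbbacbcaa$aacabcbcba
  rot[11] = babbbacbcaa$aacabcbcbac
  rot[12] = abbbacbcaa$aacabcbcbacb
  rot[13] = bbbacbcaa$aacabcbcbacba
  rot[14] = bbacbcaa$aacabcbcbacbab
  rot[15] = bacbcaa$aacabcbcbacbabb
  rot[16] = acbcaa$aacabcbcbacbabbb
  rot[17] = cbcaa$aacabcbcbacbabbba
  rot[18] = bcaa$aacabcbcbacbabbbac
  rot[19] = caa$aacabcbcbacbabbbacb
  rot[20] = aa$aacabcbcbacbabbbacbc
  rot[21] = a$aacabcbcbacbabbbacbca
  rot[22] = $aacabcbcbacbabbbacbcaa
Sorted (with $ < everything):
  sorted[0] = $aacabcbcbacbabbbacbcaa
  sorted[1] = a$aacabcbcbacbabbbacbca
  sorted[2] = aa$aacabcbcbacbabbbacbc
  sorted[3] = aacabcbcbacbabbbacbcaa$
  sorted[4] = abbbacbcaa$aacabcbcbacb
  sorted[5] = abcbcbacbabbbacbcaa$aac
  sorted[6] = acabcbcbacbabbbacbcaa$a
  sorted[7] = acbabbbacbcaa$aacabcbcb
  sorted[8] = acbcaa$aacabcbcbacbabbb
  sorted[9] = babbbacbcaa$aacabcbcbac
  sorted[10] = bacbabbbacbcaa$aacabcbc
  sorted[11] = bacbcaa$aacabcbcbacbabb
  sorted[12] = bbacbcaa$aacabcbcbacbab
  sorted[13] = bbbacbcaa$aacabcbcbacba
  sorted[14] = bcaa$aacabcbcbacbabbbac
  sorted[15] = bcbacbabbbacbcaa$aacabc
  sorted[16] = bcbcbacbabbbacbcaa$aaca
  sorted[17] = caa$aacabcbcbacbabbbacb
  sorted[18] = cabcbcbacbabbbacbcaa$aa
  sorted[19] = cbabbbacbcaa$aacabcbcba
  sorted[20] = cbacbabbbacbcaa$aacabcb
  sorted[21] = cbcaa$aacabcbcbacbabbba
  sorted[22] = cbcbacbabbbacbcaa$aacab
sorted[17] = caa$aacabcbcbacbabbbacb

Answer: caa$aacabcbcbacbabbbacb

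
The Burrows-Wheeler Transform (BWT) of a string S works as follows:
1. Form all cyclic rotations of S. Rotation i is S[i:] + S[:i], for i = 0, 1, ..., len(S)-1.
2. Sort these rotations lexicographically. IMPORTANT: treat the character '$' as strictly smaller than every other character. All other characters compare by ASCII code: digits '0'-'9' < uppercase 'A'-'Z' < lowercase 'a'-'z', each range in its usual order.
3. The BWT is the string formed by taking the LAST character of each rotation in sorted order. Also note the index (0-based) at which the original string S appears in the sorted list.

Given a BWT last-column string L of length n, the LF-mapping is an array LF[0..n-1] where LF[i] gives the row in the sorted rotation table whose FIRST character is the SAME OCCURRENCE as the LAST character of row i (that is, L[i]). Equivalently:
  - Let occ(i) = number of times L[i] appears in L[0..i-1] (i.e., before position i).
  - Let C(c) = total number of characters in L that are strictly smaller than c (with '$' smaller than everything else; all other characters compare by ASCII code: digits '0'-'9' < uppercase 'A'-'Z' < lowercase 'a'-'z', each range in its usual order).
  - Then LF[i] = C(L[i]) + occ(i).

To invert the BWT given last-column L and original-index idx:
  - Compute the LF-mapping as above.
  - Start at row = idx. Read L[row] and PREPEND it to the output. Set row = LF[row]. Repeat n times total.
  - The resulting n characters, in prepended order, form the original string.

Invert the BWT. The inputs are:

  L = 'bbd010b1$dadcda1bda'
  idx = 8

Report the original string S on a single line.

Answer: addcbdbab011ad01db$

Derivation:
LF mapping: 9 10 14 1 3 2 11 4 0 15 6 16 13 17 7 5 12 18 8
Walk LF starting at row 8, prepending L[row]:
  step 1: row=8, L[8]='$', prepend. Next row=LF[8]=0
  step 2: row=0, L[0]='b', prepend. Next row=LF[0]=9
  step 3: row=9, L[9]='d', prepend. Next row=LF[9]=15
  step 4: row=15, L[15]='1', prepend. Next row=LF[15]=5
  step 5: row=5, L[5]='0', prepend. Next row=LF[5]=2
  step 6: row=2, L[2]='d', prepend. Next row=LF[2]=14
  step 7: row=14, L[14]='a', prepend. Next row=LF[14]=7
  step 8: row=7, L[7]='1', prepend. Next row=LF[7]=4
  step 9: row=4, L[4]='1', prepend. Next row=LF[4]=3
  step 10: row=3, L[3]='0', prepend. Next row=LF[3]=1
  step 11: row=1, L[1]='b', prepend. Next row=LF[1]=10
  step 12: row=10, L[10]='a', prepend. Next row=LF[10]=6
  step 13: row=6, L[6]='b', prepend. Next row=LF[6]=11
  step 14: row=11, L[11]='d', prepend. Next row=LF[11]=16
  step 15: row=16, L[16]='b', prepend. Next row=LF[16]=12
  step 16: row=12, L[12]='c', prepend. Next row=LF[12]=13
  step 17: row=13, L[13]='d', prepend. Next row=LF[13]=17
  step 18: row=17, L[17]='d', prepend. Next row=LF[17]=18
  step 19: row=18, L[18]='a', prepend. Next row=LF[18]=8
Reversed output: addcbdbab011ad01db$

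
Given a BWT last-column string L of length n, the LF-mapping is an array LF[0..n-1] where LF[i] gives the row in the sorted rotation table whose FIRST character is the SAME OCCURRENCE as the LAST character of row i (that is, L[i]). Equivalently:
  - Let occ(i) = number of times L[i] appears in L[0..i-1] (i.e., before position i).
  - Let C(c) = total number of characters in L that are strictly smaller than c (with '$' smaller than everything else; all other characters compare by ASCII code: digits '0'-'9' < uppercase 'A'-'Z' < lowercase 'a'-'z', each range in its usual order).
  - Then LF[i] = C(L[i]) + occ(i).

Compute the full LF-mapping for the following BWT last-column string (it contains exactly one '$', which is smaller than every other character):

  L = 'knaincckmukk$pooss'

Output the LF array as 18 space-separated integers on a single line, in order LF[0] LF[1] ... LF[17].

Char counts: '$':1, 'a':1, 'c':2, 'i':1, 'k':4, 'm':1, 'n':2, 'o':2, 'p':1, 's':2, 'u':1
C (first-col start): C('$')=0, C('a')=1, C('c')=2, C('i')=4, C('k')=5, C('m')=9, C('n')=10, C('o')=12, C('p')=14, C('s')=15, C('u')=17
L[0]='k': occ=0, LF[0]=C('k')+0=5+0=5
L[1]='n': occ=0, LF[1]=C('n')+0=10+0=10
L[2]='a': occ=0, LF[2]=C('a')+0=1+0=1
L[3]='i': occ=0, LF[3]=C('i')+0=4+0=4
L[4]='n': occ=1, LF[4]=C('n')+1=10+1=11
L[5]='c': occ=0, LF[5]=C('c')+0=2+0=2
L[6]='c': occ=1, LF[6]=C('c')+1=2+1=3
L[7]='k': occ=1, LF[7]=C('k')+1=5+1=6
L[8]='m': occ=0, LF[8]=C('m')+0=9+0=9
L[9]='u': occ=0, LF[9]=C('u')+0=17+0=17
L[10]='k': occ=2, LF[10]=C('k')+2=5+2=7
L[11]='k': occ=3, LF[11]=C('k')+3=5+3=8
L[12]='$': occ=0, LF[12]=C('$')+0=0+0=0
L[13]='p': occ=0, LF[13]=C('p')+0=14+0=14
L[14]='o': occ=0, LF[14]=C('o')+0=12+0=12
L[15]='o': occ=1, LF[15]=C('o')+1=12+1=13
L[16]='s': occ=0, LF[16]=C('s')+0=15+0=15
L[17]='s': occ=1, LF[17]=C('s')+1=15+1=16

Answer: 5 10 1 4 11 2 3 6 9 17 7 8 0 14 12 13 15 16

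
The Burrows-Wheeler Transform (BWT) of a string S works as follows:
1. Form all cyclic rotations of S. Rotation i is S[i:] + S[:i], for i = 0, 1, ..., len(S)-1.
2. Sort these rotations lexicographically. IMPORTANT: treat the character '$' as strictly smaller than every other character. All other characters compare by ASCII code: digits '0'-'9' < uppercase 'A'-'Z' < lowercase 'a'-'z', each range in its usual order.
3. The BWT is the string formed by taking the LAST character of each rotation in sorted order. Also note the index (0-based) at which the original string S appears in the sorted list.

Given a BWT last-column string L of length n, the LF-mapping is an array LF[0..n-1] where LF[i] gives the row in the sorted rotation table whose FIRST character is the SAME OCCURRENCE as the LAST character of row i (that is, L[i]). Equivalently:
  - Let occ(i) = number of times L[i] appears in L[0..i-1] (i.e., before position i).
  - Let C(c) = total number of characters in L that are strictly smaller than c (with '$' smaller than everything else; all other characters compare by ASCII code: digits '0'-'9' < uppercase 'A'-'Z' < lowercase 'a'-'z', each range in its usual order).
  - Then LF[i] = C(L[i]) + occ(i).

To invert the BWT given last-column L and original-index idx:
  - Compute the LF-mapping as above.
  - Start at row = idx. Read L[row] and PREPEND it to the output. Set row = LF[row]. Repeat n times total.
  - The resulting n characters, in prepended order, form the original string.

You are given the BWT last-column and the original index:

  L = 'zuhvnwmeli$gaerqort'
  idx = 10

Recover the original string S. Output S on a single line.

LF mapping: 18 15 5 16 9 17 8 2 7 6 0 4 1 3 12 11 10 13 14
Walk LF starting at row 10, prepending L[row]:
  step 1: row=10, L[10]='$', prepend. Next row=LF[10]=0
  step 2: row=0, L[0]='z', prepend. Next row=LF[0]=18
  step 3: row=18, L[18]='t', prepend. Next row=LF[18]=14
  step 4: row=14, L[14]='r', prepend. Next row=LF[14]=12
  step 5: row=12, L[12]='a', prepend. Next row=LF[12]=1
  step 6: row=1, L[1]='u', prepend. Next row=LF[1]=15
  step 7: row=15, L[15]='q', prepend. Next row=LF[15]=11
  step 8: row=11, L[11]='g', prepend. Next row=LF[11]=4
  step 9: row=4, L[4]='n', prepend. Next row=LF[4]=9
  step 10: row=9, L[9]='i', prepend. Next row=LF[9]=6
  step 11: row=6, L[6]='m', prepend. Next row=LF[6]=8
  step 12: row=8, L[8]='l', prepend. Next row=LF[8]=7
  step 13: row=7, L[7]='e', prepend. Next row=LF[7]=2
  step 14: row=2, L[2]='h', prepend. Next row=LF[2]=5
  step 15: row=5, L[5]='w', prepend. Next row=LF[5]=17
  step 16: row=17, L[17]='r', prepend. Next row=LF[17]=13
  step 17: row=13, L[13]='e', prepend. Next row=LF[13]=3
  step 18: row=3, L[3]='v', prepend. Next row=LF[3]=16
  step 19: row=16, L[16]='o', prepend. Next row=LF[16]=10
Reversed output: overwhelmingquartz$

Answer: overwhelmingquartz$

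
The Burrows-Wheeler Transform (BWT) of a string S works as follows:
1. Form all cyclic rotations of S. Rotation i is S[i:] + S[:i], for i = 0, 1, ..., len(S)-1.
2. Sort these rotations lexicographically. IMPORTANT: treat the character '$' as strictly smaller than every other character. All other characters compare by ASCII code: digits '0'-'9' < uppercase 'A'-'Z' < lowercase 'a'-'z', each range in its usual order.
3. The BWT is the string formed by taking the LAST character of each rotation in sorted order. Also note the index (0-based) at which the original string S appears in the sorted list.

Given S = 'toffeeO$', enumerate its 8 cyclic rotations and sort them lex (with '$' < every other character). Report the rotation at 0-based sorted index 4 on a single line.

All 8 rotations (rotation i = S[i:]+S[:i]):
  rot[0] = toffeeO$
  rot[1] = offeeO$t
  rot[2] = ffeeO$to
  rot[3] = feeO$tof
  rot[4] = eeO$toff
  rot[5] = eO$toffe
  rot[6] = O$toffee
  rot[7] = $toffeeO
Sorted (with $ < everything):
  sorted[0] = $toffeeO
  sorted[1] = O$toffee
  sorted[2] = eO$toffe
  sorted[3] = eeO$toff
  sorted[4] = feeO$tof
  sorted[5] = ffeeO$to
  sorted[6] = offeeO$t
  sorted[7] = toffeeO$
sorted[4] = feeO$tof

Answer: feeO$tof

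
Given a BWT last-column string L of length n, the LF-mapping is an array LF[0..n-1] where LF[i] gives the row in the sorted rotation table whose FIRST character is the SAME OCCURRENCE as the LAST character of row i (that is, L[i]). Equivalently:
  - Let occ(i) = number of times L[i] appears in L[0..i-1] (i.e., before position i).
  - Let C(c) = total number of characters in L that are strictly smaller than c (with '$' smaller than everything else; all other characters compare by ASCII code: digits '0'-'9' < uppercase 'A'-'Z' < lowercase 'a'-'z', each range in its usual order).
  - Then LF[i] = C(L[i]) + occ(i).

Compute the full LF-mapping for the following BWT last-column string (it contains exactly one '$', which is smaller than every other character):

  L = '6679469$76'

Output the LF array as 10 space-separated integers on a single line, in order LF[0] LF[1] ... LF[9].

Char counts: '$':1, '4':1, '6':4, '7':2, '9':2
C (first-col start): C('$')=0, C('4')=1, C('6')=2, C('7')=6, C('9')=8
L[0]='6': occ=0, LF[0]=C('6')+0=2+0=2
L[1]='6': occ=1, LF[1]=C('6')+1=2+1=3
L[2]='7': occ=0, LF[2]=C('7')+0=6+0=6
L[3]='9': occ=0, LF[3]=C('9')+0=8+0=8
L[4]='4': occ=0, LF[4]=C('4')+0=1+0=1
L[5]='6': occ=2, LF[5]=C('6')+2=2+2=4
L[6]='9': occ=1, LF[6]=C('9')+1=8+1=9
L[7]='$': occ=0, LF[7]=C('$')+0=0+0=0
L[8]='7': occ=1, LF[8]=C('7')+1=6+1=7
L[9]='6': occ=3, LF[9]=C('6')+3=2+3=5

Answer: 2 3 6 8 1 4 9 0 7 5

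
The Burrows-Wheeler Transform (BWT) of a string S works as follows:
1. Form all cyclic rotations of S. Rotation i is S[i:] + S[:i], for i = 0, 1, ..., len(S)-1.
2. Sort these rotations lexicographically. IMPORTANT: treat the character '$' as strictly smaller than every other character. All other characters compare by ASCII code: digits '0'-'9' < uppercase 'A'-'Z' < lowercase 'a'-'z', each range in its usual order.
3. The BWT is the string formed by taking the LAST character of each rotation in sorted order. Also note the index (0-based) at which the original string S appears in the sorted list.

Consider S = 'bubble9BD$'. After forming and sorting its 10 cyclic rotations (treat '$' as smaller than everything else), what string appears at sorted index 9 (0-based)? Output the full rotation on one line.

Answer: ubble9BD$b

Derivation:
All 10 rotations (rotation i = S[i:]+S[:i]):
  rot[0] = bubble9BD$
  rot[1] = ubble9BD$b
  rot[2] = bble9BD$bu
  rot[3] = ble9BD$bub
  rot[4] = le9BD$bubb
  rot[5] = e9BD$bubbl
  rot[6] = 9BD$bubble
  rot[7] = BD$bubble9
  rot[8] = D$bubble9B
  rot[9] = $bubble9BD
Sorted (with $ < everything):
  sorted[0] = $bubble9BD
  sorted[1] = 9BD$bubble
  sorted[2] = BD$bubble9
  sorted[3] = D$bubble9B
  sorted[4] = bble9BD$bu
  sorted[5] = ble9BD$bub
  sorted[6] = bubble9BD$
  sorted[7] = e9BD$bubbl
  sorted[8] = le9BD$bubb
  sorted[9] = ubble9BD$b
sorted[9] = ubble9BD$b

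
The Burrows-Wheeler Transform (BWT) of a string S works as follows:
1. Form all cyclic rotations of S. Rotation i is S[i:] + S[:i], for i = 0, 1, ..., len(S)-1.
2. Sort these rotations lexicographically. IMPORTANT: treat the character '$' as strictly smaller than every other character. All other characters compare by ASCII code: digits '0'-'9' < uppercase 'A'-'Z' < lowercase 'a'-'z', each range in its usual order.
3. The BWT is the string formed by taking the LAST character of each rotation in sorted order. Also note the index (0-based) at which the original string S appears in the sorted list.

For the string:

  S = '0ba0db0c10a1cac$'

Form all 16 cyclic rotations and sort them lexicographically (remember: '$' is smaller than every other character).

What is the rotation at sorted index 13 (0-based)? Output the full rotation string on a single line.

All 16 rotations (rotation i = S[i:]+S[:i]):
  rot[0] = 0ba0db0c10a1cac$
  rot[1] = ba0db0c10a1cac$0
  rot[2] = a0db0c10a1cac$0b
  rot[3] = 0db0c10a1cac$0ba
  rot[4] = db0c10a1cac$0ba0
  rot[5] = b0c10a1cac$0ba0d
  rot[6] = 0c10a1cac$0ba0db
  rot[7] = c10a1cac$0ba0db0
  rot[8] = 10a1cac$0ba0db0c
  rot[9] = 0a1cac$0ba0db0c1
  rot[10] = a1cac$0ba0db0c10
  rot[11] = 1cac$0ba0db0c10a
  rot[12] = cac$0ba0db0c10a1
  rot[13] = ac$0ba0db0c10a1c
  rot[14] = c$0ba0db0c10a1ca
  rot[15] = $0ba0db0c10a1cac
Sorted (with $ < everything):
  sorted[0] = $0ba0db0c10a1cac
  sorted[1] = 0a1cac$0ba0db0c1
  sorted[2] = 0ba0db0c10a1cac$
  sorted[3] = 0c10a1cac$0ba0db
  sorted[4] = 0db0c10a1cac$0ba
  sorted[5] = 10a1cac$0ba0db0c
  sorted[6] = 1cac$0ba0db0c10a
  sorted[7] = a0db0c10a1cac$0b
  sorted[8] = a1cac$0ba0db0c10
  sorted[9] = ac$0ba0db0c10a1c
  sorted[10] = b0c10a1cac$0ba0d
  sorted[11] = ba0db0c10a1cac$0
  sorted[12] = c$0ba0db0c10a1ca
  sorted[13] = c10a1cac$0ba0db0
  sorted[14] = cac$0ba0db0c10a1
  sorted[15] = db0c10a1cac$0ba0
sorted[13] = c10a1cac$0ba0db0

Answer: c10a1cac$0ba0db0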